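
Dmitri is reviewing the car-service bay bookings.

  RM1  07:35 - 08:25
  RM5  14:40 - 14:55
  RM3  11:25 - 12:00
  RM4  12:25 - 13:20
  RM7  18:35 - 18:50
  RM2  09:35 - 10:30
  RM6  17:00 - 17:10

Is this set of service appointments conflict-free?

Yes

Sorted by start: RM1, RM2, RM3, RM4, RM5, RM6, RM7.
RM2 starts after RM1 ends; RM1 is clear from here.
RM3 starts after RM2 ends; RM2 is clear from here.
RM4 starts after RM3 ends; RM3 is clear from here.
RM5 starts after RM4 ends; RM4 is clear from here.
RM6 starts after RM5 ends; RM5 is clear from here.
RM7 starts after RM6 ends.
Every pair is clear; the schedule has no overlaps.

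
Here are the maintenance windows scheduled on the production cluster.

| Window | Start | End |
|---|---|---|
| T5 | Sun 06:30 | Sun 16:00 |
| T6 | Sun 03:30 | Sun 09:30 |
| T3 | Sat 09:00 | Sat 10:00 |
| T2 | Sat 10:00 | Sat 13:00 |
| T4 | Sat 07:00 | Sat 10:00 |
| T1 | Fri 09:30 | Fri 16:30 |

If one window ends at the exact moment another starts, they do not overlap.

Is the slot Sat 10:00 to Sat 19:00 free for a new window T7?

T1: ends Fri 16:30 at or before T7 starts Sat 10:00 → clear.
T4: ends Sat 10:00 at or before T7 starts Sat 10:00 → clear.
T3: ends Sat 10:00 at or before T7 starts Sat 10:00 → clear.
T2: starts Sat 10:00 before T7 ends Sat 19:00, and ends Sat 13:00 after T7 starts Sat 10:00 → overlap.
T6: starts Sun 03:30 at or after T7 ends Sat 19:00 → clear.
T5: starts Sun 06:30 at or after T7 ends Sat 19:00 → clear.
T7 overlaps T2.

No — it overlaps T2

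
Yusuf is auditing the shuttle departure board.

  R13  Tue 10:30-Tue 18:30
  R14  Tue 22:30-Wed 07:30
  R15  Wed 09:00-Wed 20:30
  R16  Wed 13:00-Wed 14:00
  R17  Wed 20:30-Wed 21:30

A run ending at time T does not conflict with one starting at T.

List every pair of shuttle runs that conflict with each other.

Check each pair: they overlap iff neither finishes before the other starts.
Sorted by start: R13, R14, R15, R16, R17.
R14 starts after R13 ends — done with R13.
R15 starts after R14 ends — done with R14.
R16 starts before R15 ends → R15 and R16 overlap.
R17 starts exactly when R15 ends (back-to-back, no overlap).
R17 starts after R16 ends.

R15 & R16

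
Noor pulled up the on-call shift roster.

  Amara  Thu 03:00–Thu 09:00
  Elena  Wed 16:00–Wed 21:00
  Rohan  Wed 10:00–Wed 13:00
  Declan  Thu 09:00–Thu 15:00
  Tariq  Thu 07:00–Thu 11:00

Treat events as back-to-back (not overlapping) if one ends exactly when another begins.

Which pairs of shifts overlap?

Sorted by start: Rohan, Elena, Amara, Tariq, Declan.
Elena starts after Rohan ends, so nothing later overlaps Rohan either.
Amara starts after Elena ends, so nothing later overlaps Elena either.
Tariq starts before Amara ends → Amara and Tariq overlap.
Declan starts exactly when Amara ends (back-to-back, no overlap).
Declan starts before Tariq ends → Tariq and Declan overlap.

Amara & Tariq, Declan & Tariq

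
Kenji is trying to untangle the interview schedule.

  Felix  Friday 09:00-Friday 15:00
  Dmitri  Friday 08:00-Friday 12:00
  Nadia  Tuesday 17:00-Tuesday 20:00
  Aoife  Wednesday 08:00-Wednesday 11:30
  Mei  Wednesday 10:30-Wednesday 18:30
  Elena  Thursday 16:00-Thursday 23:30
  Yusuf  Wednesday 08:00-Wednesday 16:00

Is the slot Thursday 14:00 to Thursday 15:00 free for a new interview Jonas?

Yes — the slot is free

Nadia: ends Tuesday 20:00 at or before Jonas starts Thursday 14:00 → clear.
Yusuf: ends Wednesday 16:00 at or before Jonas starts Thursday 14:00 → clear.
Aoife: ends Wednesday 11:30 at or before Jonas starts Thursday 14:00 → clear.
Mei: ends Wednesday 18:30 at or before Jonas starts Thursday 14:00 → clear.
Elena: starts Thursday 16:00 at or after Jonas ends Thursday 15:00 → clear.
Dmitri: starts Friday 08:00 at or after Jonas ends Thursday 15:00 → clear.
Felix: starts Friday 09:00 at or after Jonas ends Thursday 15:00 → clear.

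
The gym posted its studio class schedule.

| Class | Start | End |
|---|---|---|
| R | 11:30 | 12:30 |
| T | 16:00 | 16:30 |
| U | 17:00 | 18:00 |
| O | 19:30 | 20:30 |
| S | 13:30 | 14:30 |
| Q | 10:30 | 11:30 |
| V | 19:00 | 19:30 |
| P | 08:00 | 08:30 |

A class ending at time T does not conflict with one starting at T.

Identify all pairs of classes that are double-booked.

no conflicts

Sorted by start: P, Q, R, S, T, U, V, O.
Q starts after P ends; P is clear from here.
R starts exactly when Q ends (back-to-back, no overlap); Q is clear from here.
S starts after R ends; R is clear from here.
T starts after S ends; S is clear from here.
U starts after T ends; T is clear from here.
V starts after U ends; U is clear from here.
O starts exactly when V ends (back-to-back, no overlap).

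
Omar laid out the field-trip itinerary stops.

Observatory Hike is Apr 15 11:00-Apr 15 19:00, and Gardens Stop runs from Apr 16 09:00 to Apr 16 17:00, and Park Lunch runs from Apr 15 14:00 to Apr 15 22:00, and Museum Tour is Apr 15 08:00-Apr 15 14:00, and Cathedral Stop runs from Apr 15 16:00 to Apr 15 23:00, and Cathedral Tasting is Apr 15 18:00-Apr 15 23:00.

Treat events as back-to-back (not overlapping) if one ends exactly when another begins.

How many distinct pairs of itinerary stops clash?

Check each pair: they overlap iff neither finishes before the other starts.
Sorted by start: Museum Tour, Observatory Hike, Park Lunch, Cathedral Stop, Cathedral Tasting, Gardens Stop.
Observatory Hike starts before Museum Tour ends → Museum Tour and Observatory Hike overlap.
Park Lunch starts exactly when Museum Tour ends (back-to-back, no overlap) — done with Museum Tour.
Park Lunch starts before Observatory Hike ends → Observatory Hike and Park Lunch overlap.
Cathedral Stop starts before Observatory Hike ends → Observatory Hike and Cathedral Stop overlap.
Cathedral Tasting starts before Observatory Hike ends → Observatory Hike and Cathedral Tasting overlap.
Gardens Stop starts after Observatory Hike ends.
Cathedral Stop starts before Park Lunch ends → Park Lunch and Cathedral Stop overlap.
Cathedral Tasting starts before Park Lunch ends → Park Lunch and Cathedral Tasting overlap.
Gardens Stop starts after Park Lunch ends.
Cathedral Tasting starts before Cathedral Stop ends → Cathedral Stop and Cathedral Tasting overlap.
Gardens Stop starts after Cathedral Stop ends.
Gardens Stop starts after Cathedral Tasting ends.
Overlapping pairs: Cathedral Stop & Cathedral Tasting, Cathedral Stop & Observatory Hike, Cathedral Stop & Park Lunch, Cathedral Tasting & Observatory Hike, Cathedral Tasting & Park Lunch, Museum Tour & Observatory Hike, Observatory Hike & Park Lunch — 7 in total.

7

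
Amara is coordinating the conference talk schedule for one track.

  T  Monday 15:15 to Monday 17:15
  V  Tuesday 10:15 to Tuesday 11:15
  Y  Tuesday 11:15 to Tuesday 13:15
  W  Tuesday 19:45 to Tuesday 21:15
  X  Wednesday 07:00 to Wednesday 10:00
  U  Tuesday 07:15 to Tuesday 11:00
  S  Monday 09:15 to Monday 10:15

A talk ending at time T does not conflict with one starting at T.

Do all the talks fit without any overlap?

Sorted by start: S, T, U, V, Y, W, X.
T starts after S ends; S is clear from here.
U starts after T ends; T is clear from here.
V starts before U ends → U and V overlap.
That's a conflict, so the schedule is not conflict-free.

No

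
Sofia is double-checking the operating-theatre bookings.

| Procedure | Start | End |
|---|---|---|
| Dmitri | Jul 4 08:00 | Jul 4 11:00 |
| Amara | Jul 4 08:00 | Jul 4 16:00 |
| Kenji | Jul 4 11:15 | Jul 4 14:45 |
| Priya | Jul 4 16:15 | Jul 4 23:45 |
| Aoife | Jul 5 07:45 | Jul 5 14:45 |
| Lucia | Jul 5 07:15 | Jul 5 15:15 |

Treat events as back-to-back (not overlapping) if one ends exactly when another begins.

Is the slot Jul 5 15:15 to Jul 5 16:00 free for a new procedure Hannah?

Dmitri: ends Jul 4 11:00 at or before Hannah starts Jul 5 15:15 → clear.
Amara: ends Jul 4 16:00 at or before Hannah starts Jul 5 15:15 → clear.
Kenji: ends Jul 4 14:45 at or before Hannah starts Jul 5 15:15 → clear.
Priya: ends Jul 4 23:45 at or before Hannah starts Jul 5 15:15 → clear.
Lucia: ends Jul 5 15:15 at or before Hannah starts Jul 5 15:15 → clear.
Aoife: ends Jul 5 14:45 at or before Hannah starts Jul 5 15:15 → clear.

Yes — the slot is free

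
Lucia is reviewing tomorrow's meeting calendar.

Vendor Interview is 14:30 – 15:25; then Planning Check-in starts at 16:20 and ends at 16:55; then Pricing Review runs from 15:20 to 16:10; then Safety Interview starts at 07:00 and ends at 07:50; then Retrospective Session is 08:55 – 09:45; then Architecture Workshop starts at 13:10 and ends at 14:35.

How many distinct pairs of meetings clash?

Sorted by start: Safety Interview, Retrospective Session, Architecture Workshop, Vendor Interview, Pricing Review, Planning Check-in.
Retrospective Session starts after Safety Interview ends, so nothing later overlaps Safety Interview either.
Architecture Workshop starts after Retrospective Session ends, so nothing later overlaps Retrospective Session either.
Vendor Interview starts before Architecture Workshop ends → Architecture Workshop and Vendor Interview overlap.
Pricing Review starts after Architecture Workshop ends, so nothing later overlaps Architecture Workshop either.
Pricing Review starts before Vendor Interview ends → Vendor Interview and Pricing Review overlap.
Planning Check-in starts after Vendor Interview ends.
Planning Check-in starts after Pricing Review ends.
Overlapping pairs: Architecture Workshop & Vendor Interview, Pricing Review & Vendor Interview — 2 in total.

2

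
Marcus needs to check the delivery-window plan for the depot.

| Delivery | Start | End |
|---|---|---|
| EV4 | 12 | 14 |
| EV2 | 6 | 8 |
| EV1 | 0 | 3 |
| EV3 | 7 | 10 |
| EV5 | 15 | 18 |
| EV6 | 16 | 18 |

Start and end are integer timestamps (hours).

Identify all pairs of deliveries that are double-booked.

Sorted by start: EV1, EV2, EV3, EV4, EV5, EV6.
EV2 starts after EV1 ends — done with EV1.
EV3 starts before EV2 ends → EV2 and EV3 overlap.
EV4 starts after EV2 ends — done with EV2.
EV4 starts after EV3 ends — done with EV3.
EV5 starts after EV4 ends — done with EV4.
EV6 starts before EV5 ends → EV5 and EV6 overlap.

EV2 & EV3, EV5 & EV6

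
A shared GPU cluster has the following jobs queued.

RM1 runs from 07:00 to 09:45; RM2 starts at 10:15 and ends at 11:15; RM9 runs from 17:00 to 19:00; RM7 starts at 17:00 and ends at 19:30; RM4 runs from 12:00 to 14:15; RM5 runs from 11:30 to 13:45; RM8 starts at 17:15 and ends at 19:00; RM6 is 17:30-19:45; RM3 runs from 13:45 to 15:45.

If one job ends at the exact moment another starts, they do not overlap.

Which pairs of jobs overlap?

Sorted by start: RM1, RM2, RM5, RM4, RM3, RM7, RM9, RM8, RM6.
RM2 starts after RM1 ends, so RM1 has no further overlaps.
RM5 starts after RM2 ends, so RM2 has no further overlaps.
RM4 starts before RM5 ends → RM5 and RM4 overlap.
RM3 starts exactly when RM5 ends (back-to-back, no overlap), so RM5 has no further overlaps.
RM3 starts before RM4 ends → RM4 and RM3 overlap.
RM7 starts after RM4 ends, so RM4 has no further overlaps.
RM7 starts after RM3 ends, so RM3 has no further overlaps.
RM9 starts before RM7 ends → RM7 and RM9 overlap.
RM8 starts before RM7 ends → RM7 and RM8 overlap.
RM6 starts before RM7 ends → RM7 and RM6 overlap.
RM8 starts before RM9 ends → RM9 and RM8 overlap.
RM6 starts before RM9 ends → RM9 and RM6 overlap.
RM6 starts before RM8 ends → RM8 and RM6 overlap.

RM3 & RM4, RM4 & RM5, RM6 & RM7, RM6 & RM8, RM6 & RM9, RM7 & RM8, RM7 & RM9, RM8 & RM9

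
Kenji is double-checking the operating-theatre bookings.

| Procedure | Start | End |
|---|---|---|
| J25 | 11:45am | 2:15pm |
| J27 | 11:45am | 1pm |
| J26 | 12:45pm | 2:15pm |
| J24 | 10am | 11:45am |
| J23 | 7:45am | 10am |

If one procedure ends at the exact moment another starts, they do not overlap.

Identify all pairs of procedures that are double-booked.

Sorted by start: J23, J24, J25, J27, J26.
J24 starts exactly when J23 ends (back-to-back, no overlap), so J23 has no further overlaps.
J25 starts exactly when J24 ends (back-to-back, no overlap), so J24 has no further overlaps.
J27 starts before J25 ends → J25 and J27 overlap.
J26 starts before J25 ends → J25 and J26 overlap.
J26 starts before J27 ends → J27 and J26 overlap.

J25 & J26, J25 & J27, J26 & J27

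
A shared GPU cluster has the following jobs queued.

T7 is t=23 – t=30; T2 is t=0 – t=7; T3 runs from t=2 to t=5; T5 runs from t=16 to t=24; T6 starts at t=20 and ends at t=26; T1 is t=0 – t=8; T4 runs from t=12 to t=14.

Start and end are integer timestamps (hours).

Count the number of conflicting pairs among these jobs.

Sorted by start: T1, T2, T3, T4, T5, T6, T7.
T2 starts before T1 ends → T1 and T2 overlap.
T3 starts before T1 ends → T1 and T3 overlap.
T4 starts after T1 ends; T1 is clear from here.
T3 starts before T2 ends → T2 and T3 overlap.
T4 starts after T2 ends; T2 is clear from here.
T4 starts after T3 ends; T3 is clear from here.
T5 starts after T4 ends; T4 is clear from here.
T6 starts before T5 ends → T5 and T6 overlap.
T7 starts before T5 ends → T5 and T7 overlap.
T7 starts before T6 ends → T6 and T7 overlap.
Overlapping pairs: T1 & T2, T1 & T3, T2 & T3, T5 & T6, T5 & T7, T6 & T7 — 6 in total.

6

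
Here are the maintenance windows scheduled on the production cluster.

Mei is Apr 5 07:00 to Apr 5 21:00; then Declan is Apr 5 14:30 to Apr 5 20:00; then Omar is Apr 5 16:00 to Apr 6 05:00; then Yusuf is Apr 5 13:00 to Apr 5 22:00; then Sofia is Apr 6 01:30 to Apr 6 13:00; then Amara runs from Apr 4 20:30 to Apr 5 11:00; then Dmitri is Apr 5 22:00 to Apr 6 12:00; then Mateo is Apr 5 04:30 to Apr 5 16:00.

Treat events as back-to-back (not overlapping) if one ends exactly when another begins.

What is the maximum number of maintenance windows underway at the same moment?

Walk through starts and ends in time order (an end at T is processed before a start at T):
Apr 4 20:30 start Amara → 1
Apr 5 04:30 start Mateo → 2
Apr 5 07:00 start Mei → 3
Apr 5 11:00 end Amara → 2
Apr 5 13:00 start Yusuf → 3
Apr 5 14:30 start Declan → 4
Apr 5 16:00 end Mateo → 3
Apr 5 16:00 start Omar → 4
Apr 5 20:00 end Declan → 3
Apr 5 21:00 end Mei → 2
Apr 5 22:00 end Yusuf → 1
Apr 5 22:00 start Dmitri → 2
Apr 6 01:30 start Sofia → 3
Apr 6 05:00 end Omar → 2
Apr 6 12:00 end Dmitri → 1
Apr 6 13:00 end Sofia → 0
Peak is 4, at Apr 5 14:30 (Declan, Mateo, Mei, Yusuf).

4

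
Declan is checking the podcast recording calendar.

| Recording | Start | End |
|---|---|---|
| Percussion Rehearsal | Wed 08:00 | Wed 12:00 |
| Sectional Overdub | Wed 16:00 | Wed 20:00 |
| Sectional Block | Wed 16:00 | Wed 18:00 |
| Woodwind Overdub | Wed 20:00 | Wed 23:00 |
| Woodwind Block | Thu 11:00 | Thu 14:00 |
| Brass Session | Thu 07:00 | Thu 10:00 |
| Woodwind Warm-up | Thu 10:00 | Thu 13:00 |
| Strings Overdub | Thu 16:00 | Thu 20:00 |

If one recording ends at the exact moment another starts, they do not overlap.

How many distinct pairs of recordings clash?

Sorted by start: Percussion Rehearsal, Sectional Overdub, Sectional Block, Woodwind Overdub, Brass Session, Woodwind Warm-up, Woodwind Block, Strings Overdub.
Sectional Overdub starts after Percussion Rehearsal ends; Percussion Rehearsal is clear from here.
Sectional Block starts before Sectional Overdub ends → Sectional Overdub and Sectional Block overlap.
Woodwind Overdub starts exactly when Sectional Overdub ends (back-to-back, no overlap); Sectional Overdub is clear from here.
Woodwind Overdub starts after Sectional Block ends; Sectional Block is clear from here.
Brass Session starts after Woodwind Overdub ends; Woodwind Overdub is clear from here.
Woodwind Warm-up starts exactly when Brass Session ends (back-to-back, no overlap); Brass Session is clear from here.
Woodwind Block starts before Woodwind Warm-up ends → Woodwind Warm-up and Woodwind Block overlap.
Strings Overdub starts after Woodwind Warm-up ends.
Strings Overdub starts after Woodwind Block ends.
Overlapping pairs: Sectional Block & Sectional Overdub, Woodwind Block & Woodwind Warm-up — 2 in total.

2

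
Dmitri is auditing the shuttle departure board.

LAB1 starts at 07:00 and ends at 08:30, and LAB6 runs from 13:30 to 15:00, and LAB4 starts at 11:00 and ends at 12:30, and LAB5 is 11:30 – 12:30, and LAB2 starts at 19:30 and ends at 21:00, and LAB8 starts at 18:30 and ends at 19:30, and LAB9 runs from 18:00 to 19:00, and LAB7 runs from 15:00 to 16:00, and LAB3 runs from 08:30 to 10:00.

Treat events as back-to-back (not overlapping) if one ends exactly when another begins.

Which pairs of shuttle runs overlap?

LAB4 & LAB5, LAB8 & LAB9

Sorted by start: LAB1, LAB3, LAB4, LAB5, LAB6, LAB7, LAB9, LAB8, LAB2.
LAB3 starts exactly when LAB1 ends (back-to-back, no overlap), so LAB1 has no further overlaps.
LAB4 starts after LAB3 ends, so LAB3 has no further overlaps.
LAB5 starts before LAB4 ends → LAB4 and LAB5 overlap.
LAB6 starts after LAB4 ends, so LAB4 has no further overlaps.
LAB6 starts after LAB5 ends, so LAB5 has no further overlaps.
LAB7 starts exactly when LAB6 ends (back-to-back, no overlap), so LAB6 has no further overlaps.
LAB9 starts after LAB7 ends, so LAB7 has no further overlaps.
LAB8 starts before LAB9 ends → LAB9 and LAB8 overlap.
LAB2 starts after LAB9 ends.
LAB2 starts exactly when LAB8 ends (back-to-back, no overlap).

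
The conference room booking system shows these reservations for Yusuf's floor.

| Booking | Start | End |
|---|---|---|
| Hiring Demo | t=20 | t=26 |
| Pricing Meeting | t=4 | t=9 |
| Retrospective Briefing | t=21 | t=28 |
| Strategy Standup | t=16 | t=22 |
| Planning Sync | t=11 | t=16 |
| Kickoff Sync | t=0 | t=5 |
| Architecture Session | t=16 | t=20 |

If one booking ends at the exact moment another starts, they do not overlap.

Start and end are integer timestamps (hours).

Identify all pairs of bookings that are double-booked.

Sorted by start: Kickoff Sync, Pricing Meeting, Planning Sync, Architecture Session, Strategy Standup, Hiring Demo, Retrospective Briefing.
Pricing Meeting starts before Kickoff Sync ends → Kickoff Sync and Pricing Meeting overlap.
Planning Sync starts after Kickoff Sync ends, so nothing later overlaps Kickoff Sync either.
Planning Sync starts after Pricing Meeting ends, so nothing later overlaps Pricing Meeting either.
Architecture Session starts exactly when Planning Sync ends (back-to-back, no overlap), so nothing later overlaps Planning Sync either.
Strategy Standup starts before Architecture Session ends → Architecture Session and Strategy Standup overlap.
Hiring Demo starts exactly when Architecture Session ends (back-to-back, no overlap), so nothing later overlaps Architecture Session either.
Hiring Demo starts before Strategy Standup ends → Strategy Standup and Hiring Demo overlap.
Retrospective Briefing starts before Strategy Standup ends → Strategy Standup and Retrospective Briefing overlap.
Retrospective Briefing starts before Hiring Demo ends → Hiring Demo and Retrospective Briefing overlap.

Architecture Session & Strategy Standup, Hiring Demo & Retrospective Briefing, Hiring Demo & Strategy Standup, Kickoff Sync & Pricing Meeting, Retrospective Briefing & Strategy Standup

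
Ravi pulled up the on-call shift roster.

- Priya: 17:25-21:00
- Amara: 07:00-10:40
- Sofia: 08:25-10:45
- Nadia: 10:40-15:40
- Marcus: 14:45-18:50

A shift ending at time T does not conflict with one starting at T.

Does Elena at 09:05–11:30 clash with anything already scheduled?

Yes — it overlaps Amara, Nadia, Sofia

Amara: starts 07:00 before Elena ends 11:30, and ends 10:40 after Elena starts 09:05 → overlap.
Sofia: starts 08:25 before Elena ends 11:30, and ends 10:45 after Elena starts 09:05 → overlap.
Nadia: starts 10:40 before Elena ends 11:30, and ends 15:40 after Elena starts 09:05 → overlap.
Marcus: starts 14:45 at or after Elena ends 11:30 → clear.
Priya: starts 17:25 at or after Elena ends 11:30 → clear.
Elena overlaps Amara, Sofia, Nadia.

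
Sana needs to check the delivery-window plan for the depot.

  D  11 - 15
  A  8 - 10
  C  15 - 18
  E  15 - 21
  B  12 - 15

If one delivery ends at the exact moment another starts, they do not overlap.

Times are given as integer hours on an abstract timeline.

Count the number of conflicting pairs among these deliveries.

Sorted by start: A, D, B, C, E.
D starts after A ends; A is clear from here.
B starts before D ends → D and B overlap.
C starts exactly when D ends (back-to-back, no overlap); D is clear from here.
C starts exactly when B ends (back-to-back, no overlap); B is clear from here.
E starts before C ends → C and E overlap.
Overlapping pairs: B & D, C & E — 2 in total.

2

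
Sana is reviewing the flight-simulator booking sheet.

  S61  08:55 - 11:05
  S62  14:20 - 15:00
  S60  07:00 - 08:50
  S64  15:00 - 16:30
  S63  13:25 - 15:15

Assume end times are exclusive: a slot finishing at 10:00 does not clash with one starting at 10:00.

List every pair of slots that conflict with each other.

S62 & S63, S63 & S64

Two intervals overlap when each starts before the other ends.
Sorted by start: S60, S61, S63, S62, S64.
S61 starts after S60 ends — done with S60.
S63 starts after S61 ends — done with S61.
S62 starts before S63 ends → S63 and S62 overlap.
S64 starts before S63 ends → S63 and S64 overlap.
S64 starts exactly when S62 ends (back-to-back, no overlap).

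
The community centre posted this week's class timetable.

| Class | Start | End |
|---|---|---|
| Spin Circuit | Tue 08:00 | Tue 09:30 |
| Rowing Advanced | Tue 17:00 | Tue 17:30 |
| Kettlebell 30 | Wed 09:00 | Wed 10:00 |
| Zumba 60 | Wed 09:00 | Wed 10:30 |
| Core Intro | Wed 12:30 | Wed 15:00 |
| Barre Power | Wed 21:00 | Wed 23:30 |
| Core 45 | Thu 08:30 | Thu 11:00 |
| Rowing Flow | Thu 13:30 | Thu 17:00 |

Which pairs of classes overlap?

Two intervals overlap when each starts before the other ends.
Sorted by start: Spin Circuit, Rowing Advanced, Kettlebell 30, Zumba 60, Core Intro, Barre Power, Core 45, Rowing Flow.
Rowing Advanced starts after Spin Circuit ends; Spin Circuit is clear from here.
Kettlebell 30 starts after Rowing Advanced ends; Rowing Advanced is clear from here.
Zumba 60 starts before Kettlebell 30 ends → Kettlebell 30 and Zumba 60 overlap.
Core Intro starts after Kettlebell 30 ends; Kettlebell 30 is clear from here.
Core Intro starts after Zumba 60 ends; Zumba 60 is clear from here.
Barre Power starts after Core Intro ends; Core Intro is clear from here.
Core 45 starts after Barre Power ends; Barre Power is clear from here.
Rowing Flow starts after Core 45 ends.

Kettlebell 30 & Zumba 60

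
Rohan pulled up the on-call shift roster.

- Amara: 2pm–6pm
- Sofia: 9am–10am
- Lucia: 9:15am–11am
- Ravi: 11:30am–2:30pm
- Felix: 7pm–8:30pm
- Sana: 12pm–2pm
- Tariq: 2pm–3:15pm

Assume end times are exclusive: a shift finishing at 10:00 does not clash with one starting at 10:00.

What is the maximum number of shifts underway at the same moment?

Walk through starts and ends in time order (an end at T is processed before a start at T):
9am start Sofia → 1
9:15am start Lucia → 2
10am end Sofia → 1
11am end Lucia → 0
11:30am start Ravi → 1
12pm start Sana → 2
2pm end Sana → 1
2pm start Amara → 2
2pm start Tariq → 3
2:30pm end Ravi → 2
3:15pm end Tariq → 1
6pm end Amara → 0
7pm start Felix → 1
8:30pm end Felix → 0
Peak is 3, at 2pm (Amara, Ravi, Tariq).

3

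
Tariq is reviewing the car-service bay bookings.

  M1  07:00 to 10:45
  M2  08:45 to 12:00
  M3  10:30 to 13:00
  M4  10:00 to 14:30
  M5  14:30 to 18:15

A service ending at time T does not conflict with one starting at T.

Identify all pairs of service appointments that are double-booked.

M1 & M2, M1 & M3, M1 & M4, M2 & M3, M2 & M4, M3 & M4

Sorted by start: M1, M2, M4, M3, M5.
M2 starts before M1 ends → M1 and M2 overlap.
M4 starts before M1 ends → M1 and M4 overlap.
M3 starts before M1 ends → M1 and M3 overlap.
M5 starts after M1 ends.
M4 starts before M2 ends → M2 and M4 overlap.
M3 starts before M2 ends → M2 and M3 overlap.
M5 starts after M2 ends.
M3 starts before M4 ends → M4 and M3 overlap.
M5 starts exactly when M4 ends (back-to-back, no overlap).
M5 starts after M3 ends.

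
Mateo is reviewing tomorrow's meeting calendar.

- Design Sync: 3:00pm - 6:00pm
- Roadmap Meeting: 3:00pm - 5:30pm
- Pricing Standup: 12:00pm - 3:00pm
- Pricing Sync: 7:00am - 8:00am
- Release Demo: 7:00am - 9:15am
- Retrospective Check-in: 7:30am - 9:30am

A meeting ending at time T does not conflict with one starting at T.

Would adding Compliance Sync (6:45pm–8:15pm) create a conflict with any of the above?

No — it doesn't clash with anything

Release Demo: ends 9:15am at or before Compliance Sync starts 6:45pm → clear.
Pricing Sync: ends 8:00am at or before Compliance Sync starts 6:45pm → clear.
Retrospective Check-in: ends 9:30am at or before Compliance Sync starts 6:45pm → clear.
Pricing Standup: ends 3:00pm at or before Compliance Sync starts 6:45pm → clear.
Design Sync: ends 6:00pm at or before Compliance Sync starts 6:45pm → clear.
Roadmap Meeting: ends 5:30pm at or before Compliance Sync starts 6:45pm → clear.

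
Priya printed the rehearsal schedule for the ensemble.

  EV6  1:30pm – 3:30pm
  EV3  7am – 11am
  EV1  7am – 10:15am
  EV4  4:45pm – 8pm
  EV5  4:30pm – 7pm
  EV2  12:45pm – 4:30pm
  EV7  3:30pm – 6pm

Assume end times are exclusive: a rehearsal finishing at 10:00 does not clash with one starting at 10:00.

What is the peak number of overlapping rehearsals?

3

Sort all start/end points and keep a running count:
7am start EV1 → 1
7am start EV3 → 2
10:15am end EV1 → 1
11am end EV3 → 0
12:45pm start EV2 → 1
1:30pm start EV6 → 2
3:30pm end EV6 → 1
3:30pm start EV7 → 2
4:30pm end EV2 → 1
4:30pm start EV5 → 2
4:45pm start EV4 → 3
6pm end EV7 → 2
7pm end EV5 → 1
8pm end EV4 → 0
Peak is 3, at 4:45pm (EV4, EV5, EV7).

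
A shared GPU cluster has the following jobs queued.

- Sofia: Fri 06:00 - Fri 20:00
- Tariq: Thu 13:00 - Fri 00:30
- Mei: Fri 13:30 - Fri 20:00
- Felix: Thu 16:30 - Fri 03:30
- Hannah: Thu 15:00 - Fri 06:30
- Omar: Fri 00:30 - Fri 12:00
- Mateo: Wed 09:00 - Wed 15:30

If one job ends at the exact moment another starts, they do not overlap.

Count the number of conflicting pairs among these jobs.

8

Two intervals overlap when each starts before the other ends.
Sorted by start: Mateo, Tariq, Hannah, Felix, Omar, Sofia, Mei.
Tariq starts after Mateo ends — done with Mateo.
Hannah starts before Tariq ends → Tariq and Hannah overlap.
Felix starts before Tariq ends → Tariq and Felix overlap.
Omar starts exactly when Tariq ends (back-to-back, no overlap) — done with Tariq.
Felix starts before Hannah ends → Hannah and Felix overlap.
Omar starts before Hannah ends → Hannah and Omar overlap.
Sofia starts before Hannah ends → Hannah and Sofia overlap.
Mei starts after Hannah ends.
Omar starts before Felix ends → Felix and Omar overlap.
Sofia starts after Felix ends — done with Felix.
Sofia starts before Omar ends → Omar and Sofia overlap.
Mei starts after Omar ends.
Mei starts before Sofia ends → Sofia and Mei overlap.
Overlapping pairs: Felix & Hannah, Felix & Omar, Felix & Tariq, Hannah & Omar, Hannah & Sofia, Hannah & Tariq, Mei & Sofia, Omar & Sofia — 8 in total.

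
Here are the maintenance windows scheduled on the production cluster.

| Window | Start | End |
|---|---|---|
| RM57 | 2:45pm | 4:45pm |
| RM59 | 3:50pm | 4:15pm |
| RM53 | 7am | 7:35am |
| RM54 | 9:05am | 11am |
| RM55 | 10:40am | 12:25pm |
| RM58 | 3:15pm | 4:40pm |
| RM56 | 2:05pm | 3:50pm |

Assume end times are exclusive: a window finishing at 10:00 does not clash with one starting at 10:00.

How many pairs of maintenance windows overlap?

Sorted by start: RM53, RM54, RM55, RM56, RM57, RM58, RM59.
RM54 starts after RM53 ends; RM53 is clear from here.
RM55 starts before RM54 ends → RM54 and RM55 overlap.
RM56 starts after RM54 ends; RM54 is clear from here.
RM56 starts after RM55 ends; RM55 is clear from here.
RM57 starts before RM56 ends → RM56 and RM57 overlap.
RM58 starts before RM56 ends → RM56 and RM58 overlap.
RM59 starts exactly when RM56 ends (back-to-back, no overlap).
RM58 starts before RM57 ends → RM57 and RM58 overlap.
RM59 starts before RM57 ends → RM57 and RM59 overlap.
RM59 starts before RM58 ends → RM58 and RM59 overlap.
Overlapping pairs: RM54 & RM55, RM56 & RM57, RM56 & RM58, RM57 & RM58, RM57 & RM59, RM58 & RM59 — 6 in total.

6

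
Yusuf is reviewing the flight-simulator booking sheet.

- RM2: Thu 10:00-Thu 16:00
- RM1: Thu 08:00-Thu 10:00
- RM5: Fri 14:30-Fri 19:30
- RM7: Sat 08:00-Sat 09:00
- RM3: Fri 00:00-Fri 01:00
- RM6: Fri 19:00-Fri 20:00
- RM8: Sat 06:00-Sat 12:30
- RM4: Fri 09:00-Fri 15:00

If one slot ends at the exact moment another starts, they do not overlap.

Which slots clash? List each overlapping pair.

Sorted by start: RM1, RM2, RM3, RM4, RM5, RM6, RM8, RM7.
RM2 starts exactly when RM1 ends (back-to-back, no overlap); RM1 is clear from here.
RM3 starts after RM2 ends; RM2 is clear from here.
RM4 starts after RM3 ends; RM3 is clear from here.
RM5 starts before RM4 ends → RM4 and RM5 overlap.
RM6 starts after RM4 ends; RM4 is clear from here.
RM6 starts before RM5 ends → RM5 and RM6 overlap.
RM8 starts after RM5 ends; RM5 is clear from here.
RM8 starts after RM6 ends; RM6 is clear from here.
RM7 starts before RM8 ends → RM8 and RM7 overlap.

RM4 & RM5, RM5 & RM6, RM7 & RM8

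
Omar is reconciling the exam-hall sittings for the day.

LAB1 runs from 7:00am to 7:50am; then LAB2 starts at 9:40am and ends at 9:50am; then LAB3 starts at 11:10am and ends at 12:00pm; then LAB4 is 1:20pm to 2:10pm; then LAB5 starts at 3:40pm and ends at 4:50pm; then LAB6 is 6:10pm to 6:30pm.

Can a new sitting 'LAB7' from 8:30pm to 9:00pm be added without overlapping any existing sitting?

LAB1: ends 7:50am at or before LAB7 starts 8:30pm → clear.
LAB2: ends 9:50am at or before LAB7 starts 8:30pm → clear.
LAB3: ends 12:00pm at or before LAB7 starts 8:30pm → clear.
LAB4: ends 2:10pm at or before LAB7 starts 8:30pm → clear.
LAB5: ends 4:50pm at or before LAB7 starts 8:30pm → clear.
LAB6: ends 6:30pm at or before LAB7 starts 8:30pm → clear.

Yes — the slot is free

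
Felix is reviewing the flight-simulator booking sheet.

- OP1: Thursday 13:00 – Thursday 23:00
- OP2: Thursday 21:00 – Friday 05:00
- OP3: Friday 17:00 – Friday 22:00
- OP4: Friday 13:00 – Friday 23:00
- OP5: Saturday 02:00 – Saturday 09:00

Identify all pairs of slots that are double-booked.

OP1 & OP2, OP3 & OP4

Sorted by start: OP1, OP2, OP4, OP3, OP5.
OP2 starts before OP1 ends → OP1 and OP2 overlap.
OP4 starts after OP1 ends, so nothing later overlaps OP1 either.
OP4 starts after OP2 ends, so nothing later overlaps OP2 either.
OP3 starts before OP4 ends → OP4 and OP3 overlap.
OP5 starts after OP4 ends.
OP5 starts after OP3 ends.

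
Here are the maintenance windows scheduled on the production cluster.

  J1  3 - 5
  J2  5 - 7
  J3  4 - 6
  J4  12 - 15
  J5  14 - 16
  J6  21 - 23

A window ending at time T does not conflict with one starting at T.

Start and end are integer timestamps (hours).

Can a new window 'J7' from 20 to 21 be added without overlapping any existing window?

J1: ends 5 at or before J7 starts 20 → clear.
J3: ends 6 at or before J7 starts 20 → clear.
J2: ends 7 at or before J7 starts 20 → clear.
J4: ends 15 at or before J7 starts 20 → clear.
J5: ends 16 at or before J7 starts 20 → clear.
J6: starts 21 at or after J7 ends 21 → clear.

Yes — the slot is free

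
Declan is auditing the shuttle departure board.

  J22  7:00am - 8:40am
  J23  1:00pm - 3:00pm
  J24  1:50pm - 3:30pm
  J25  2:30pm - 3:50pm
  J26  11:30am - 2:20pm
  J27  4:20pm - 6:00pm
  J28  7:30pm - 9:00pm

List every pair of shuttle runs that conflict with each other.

Sorted by start: J22, J26, J23, J24, J25, J27, J28.
J26 starts after J22 ends, so J22 has no further overlaps.
J23 starts before J26 ends → J26 and J23 overlap.
J24 starts before J26 ends → J26 and J24 overlap.
J25 starts after J26 ends, so J26 has no further overlaps.
J24 starts before J23 ends → J23 and J24 overlap.
J25 starts before J23 ends → J23 and J25 overlap.
J27 starts after J23 ends, so J23 has no further overlaps.
J25 starts before J24 ends → J24 and J25 overlap.
J27 starts after J24 ends, so J24 has no further overlaps.
J27 starts after J25 ends, so J25 has no further overlaps.
J28 starts after J27 ends.

J23 & J24, J23 & J25, J23 & J26, J24 & J25, J24 & J26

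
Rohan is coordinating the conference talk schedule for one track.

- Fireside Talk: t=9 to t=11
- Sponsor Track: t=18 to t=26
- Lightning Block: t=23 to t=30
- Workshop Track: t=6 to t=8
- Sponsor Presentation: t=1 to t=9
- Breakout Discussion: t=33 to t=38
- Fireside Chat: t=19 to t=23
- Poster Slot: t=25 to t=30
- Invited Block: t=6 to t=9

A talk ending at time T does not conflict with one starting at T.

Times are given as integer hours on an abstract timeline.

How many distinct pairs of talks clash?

Sorted by start: Sponsor Presentation, Workshop Track, Invited Block, Fireside Talk, Sponsor Track, Fireside Chat, Lightning Block, Poster Slot, Breakout Discussion.
Workshop Track starts before Sponsor Presentation ends → Sponsor Presentation and Workshop Track overlap.
Invited Block starts before Sponsor Presentation ends → Sponsor Presentation and Invited Block overlap.
Fireside Talk starts exactly when Sponsor Presentation ends (back-to-back, no overlap), so nothing later overlaps Sponsor Presentation either.
Invited Block starts before Workshop Track ends → Workshop Track and Invited Block overlap.
Fireside Talk starts after Workshop Track ends, so nothing later overlaps Workshop Track either.
Fireside Talk starts exactly when Invited Block ends (back-to-back, no overlap), so nothing later overlaps Invited Block either.
Sponsor Track starts after Fireside Talk ends, so nothing later overlaps Fireside Talk either.
Fireside Chat starts before Sponsor Track ends → Sponsor Track and Fireside Chat overlap.
Lightning Block starts before Sponsor Track ends → Sponsor Track and Lightning Block overlap.
Poster Slot starts before Sponsor Track ends → Sponsor Track and Poster Slot overlap.
Breakout Discussion starts after Sponsor Track ends.
Lightning Block starts exactly when Fireside Chat ends (back-to-back, no overlap), so nothing later overlaps Fireside Chat either.
Poster Slot starts before Lightning Block ends → Lightning Block and Poster Slot overlap.
Breakout Discussion starts after Lightning Block ends.
Breakout Discussion starts after Poster Slot ends.
Overlapping pairs: Fireside Chat & Sponsor Track, Invited Block & Sponsor Presentation, Invited Block & Workshop Track, Lightning Block & Poster Slot, Lightning Block & Sponsor Track, Poster Slot & Sponsor Track, Sponsor Presentation & Workshop Track — 7 in total.

7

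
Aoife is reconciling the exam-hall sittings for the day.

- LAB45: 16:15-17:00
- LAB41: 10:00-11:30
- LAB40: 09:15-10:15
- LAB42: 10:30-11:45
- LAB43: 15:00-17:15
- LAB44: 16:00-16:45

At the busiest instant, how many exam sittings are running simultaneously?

3

Sort all start/end points and keep a running count:
09:15 start LAB40 → 1
10:00 start LAB41 → 2
10:15 end LAB40 → 1
10:30 start LAB42 → 2
11:30 end LAB41 → 1
11:45 end LAB42 → 0
15:00 start LAB43 → 1
16:00 start LAB44 → 2
16:15 start LAB45 → 3
16:45 end LAB44 → 2
17:00 end LAB45 → 1
17:15 end LAB43 → 0
Peak is 3, at 16:15 (LAB43, LAB44, LAB45).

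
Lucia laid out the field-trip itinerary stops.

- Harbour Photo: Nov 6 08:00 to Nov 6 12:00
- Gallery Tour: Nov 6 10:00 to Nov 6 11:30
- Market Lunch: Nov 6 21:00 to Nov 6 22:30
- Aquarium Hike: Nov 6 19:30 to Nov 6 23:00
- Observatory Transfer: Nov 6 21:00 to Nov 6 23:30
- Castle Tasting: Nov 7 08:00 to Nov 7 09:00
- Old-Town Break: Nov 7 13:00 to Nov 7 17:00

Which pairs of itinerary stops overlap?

Aquarium Hike & Market Lunch, Aquarium Hike & Observatory Transfer, Gallery Tour & Harbour Photo, Market Lunch & Observatory Transfer

Check each pair: they overlap iff neither finishes before the other starts.
Sorted by start: Harbour Photo, Gallery Tour, Aquarium Hike, Market Lunch, Observatory Transfer, Castle Tasting, Old-Town Break.
Gallery Tour starts before Harbour Photo ends → Harbour Photo and Gallery Tour overlap.
Aquarium Hike starts after Harbour Photo ends; Harbour Photo is clear from here.
Aquarium Hike starts after Gallery Tour ends; Gallery Tour is clear from here.
Market Lunch starts before Aquarium Hike ends → Aquarium Hike and Market Lunch overlap.
Observatory Transfer starts before Aquarium Hike ends → Aquarium Hike and Observatory Transfer overlap.
Castle Tasting starts after Aquarium Hike ends; Aquarium Hike is clear from here.
Observatory Transfer starts before Market Lunch ends → Market Lunch and Observatory Transfer overlap.
Castle Tasting starts after Market Lunch ends; Market Lunch is clear from here.
Castle Tasting starts after Observatory Transfer ends; Observatory Transfer is clear from here.
Old-Town Break starts after Castle Tasting ends.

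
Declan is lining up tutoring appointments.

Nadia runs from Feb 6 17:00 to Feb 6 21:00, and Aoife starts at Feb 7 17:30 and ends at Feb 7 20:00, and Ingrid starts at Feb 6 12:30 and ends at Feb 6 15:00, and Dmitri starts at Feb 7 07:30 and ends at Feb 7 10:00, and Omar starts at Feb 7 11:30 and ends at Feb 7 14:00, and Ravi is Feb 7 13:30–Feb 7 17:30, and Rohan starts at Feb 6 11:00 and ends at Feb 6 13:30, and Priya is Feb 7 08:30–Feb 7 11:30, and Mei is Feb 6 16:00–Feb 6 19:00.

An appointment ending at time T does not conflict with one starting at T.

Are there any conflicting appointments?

Yes

Sorted by start: Rohan, Ingrid, Mei, Nadia, Dmitri, Priya, Omar, Ravi, Aoife.
Ingrid starts before Rohan ends → Rohan and Ingrid overlap.
That's a conflict, so the schedule is not conflict-free.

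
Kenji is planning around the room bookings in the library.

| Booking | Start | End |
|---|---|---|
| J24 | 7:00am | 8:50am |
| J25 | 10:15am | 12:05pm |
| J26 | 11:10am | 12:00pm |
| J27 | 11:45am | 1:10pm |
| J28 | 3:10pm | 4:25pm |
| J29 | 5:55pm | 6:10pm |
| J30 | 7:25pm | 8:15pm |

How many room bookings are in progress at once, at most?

Sort all start/end points and keep a running count:
7:00am start J24 → 1
8:50am end J24 → 0
10:15am start J25 → 1
11:10am start J26 → 2
11:45am start J27 → 3
12:00pm end J26 → 2
12:05pm end J25 → 1
1:10pm end J27 → 0
3:10pm start J28 → 1
4:25pm end J28 → 0
5:55pm start J29 → 1
6:10pm end J29 → 0
7:25pm start J30 → 1
8:15pm end J30 → 0
Peak is 3, at 11:45am (J25, J26, J27).

3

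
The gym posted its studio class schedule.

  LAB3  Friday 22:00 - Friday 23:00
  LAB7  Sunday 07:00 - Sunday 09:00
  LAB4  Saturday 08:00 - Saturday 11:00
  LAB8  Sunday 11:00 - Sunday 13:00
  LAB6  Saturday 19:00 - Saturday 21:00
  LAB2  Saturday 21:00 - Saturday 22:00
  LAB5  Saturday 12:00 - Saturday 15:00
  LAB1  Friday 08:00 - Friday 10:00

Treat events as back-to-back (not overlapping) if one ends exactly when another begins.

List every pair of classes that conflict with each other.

Check each pair: they overlap iff neither finishes before the other starts.
Sorted by start: LAB1, LAB3, LAB4, LAB5, LAB6, LAB2, LAB7, LAB8.
LAB3 starts after LAB1 ends, so LAB1 has no further overlaps.
LAB4 starts after LAB3 ends, so LAB3 has no further overlaps.
LAB5 starts after LAB4 ends, so LAB4 has no further overlaps.
LAB6 starts after LAB5 ends, so LAB5 has no further overlaps.
LAB2 starts exactly when LAB6 ends (back-to-back, no overlap), so LAB6 has no further overlaps.
LAB7 starts after LAB2 ends, so LAB2 has no further overlaps.
LAB8 starts after LAB7 ends.

no conflicts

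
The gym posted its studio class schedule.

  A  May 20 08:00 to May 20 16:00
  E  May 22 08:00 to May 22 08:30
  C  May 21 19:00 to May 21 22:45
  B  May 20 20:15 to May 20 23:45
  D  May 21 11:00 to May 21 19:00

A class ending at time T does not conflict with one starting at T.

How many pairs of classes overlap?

0

Sorted by start: A, B, D, C, E.
B starts after A ends; A is clear from here.
D starts after B ends; B is clear from here.
C starts exactly when D ends (back-to-back, no overlap); D is clear from here.
E starts after C ends.
No pair overlaps.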